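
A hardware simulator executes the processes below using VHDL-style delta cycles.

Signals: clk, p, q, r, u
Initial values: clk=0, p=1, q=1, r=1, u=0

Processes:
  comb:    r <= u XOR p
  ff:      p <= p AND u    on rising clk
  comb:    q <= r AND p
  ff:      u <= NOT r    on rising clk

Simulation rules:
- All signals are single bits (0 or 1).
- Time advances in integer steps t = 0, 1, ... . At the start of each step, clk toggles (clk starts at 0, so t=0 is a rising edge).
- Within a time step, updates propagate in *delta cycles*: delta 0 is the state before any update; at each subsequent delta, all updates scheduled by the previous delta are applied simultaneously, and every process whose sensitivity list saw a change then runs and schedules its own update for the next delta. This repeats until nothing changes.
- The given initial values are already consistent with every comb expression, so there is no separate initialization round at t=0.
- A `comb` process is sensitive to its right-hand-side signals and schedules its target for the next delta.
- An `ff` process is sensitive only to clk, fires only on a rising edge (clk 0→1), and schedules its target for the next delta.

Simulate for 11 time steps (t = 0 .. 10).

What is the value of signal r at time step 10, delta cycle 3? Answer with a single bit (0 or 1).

t0.Δ0 u=0 clk=0 r=1 p=1 q=1
t0.Δ1 u=0 clk=1 r=1 p=1 q=1
t0.Δ2 u=0 clk=1 r=1 p=0 q=1
t0.Δ3 u=0 clk=1 r=0 p=0 q=0
t1.Δ0 u=0 clk=1 r=0 p=0 q=0
t1.Δ1 u=0 clk=0 r=0 p=0 q=0
t2.Δ0 u=0 clk=0 r=0 p=0 q=0
t2.Δ1 u=0 clk=1 r=0 p=0 q=0
t2.Δ2 u=1 clk=1 r=0 p=0 q=0
t2.Δ3 u=1 clk=1 r=1 p=0 q=0
t3.Δ0 u=1 clk=1 r=1 p=0 q=0
t3.Δ1 u=1 clk=0 r=1 p=0 q=0
t4.Δ0 u=1 clk=0 r=1 p=0 q=0
t4.Δ1 u=1 clk=1 r=1 p=0 q=0
t4.Δ2 u=0 clk=1 r=1 p=0 q=0
t4.Δ3 u=0 clk=1 r=0 p=0 q=0
t5.Δ0 u=0 clk=1 r=0 p=0 q=0
t5.Δ1 u=0 clk=0 r=0 p=0 q=0
t6.Δ0 u=0 clk=0 r=0 p=0 q=0
t6.Δ1 u=0 clk=1 r=0 p=0 q=0
t6.Δ2 u=1 clk=1 r=0 p=0 q=0
t6.Δ3 u=1 clk=1 r=1 p=0 q=0
t7.Δ0 u=1 clk=1 r=1 p=0 q=0
t7.Δ1 u=1 clk=0 r=1 p=0 q=0
t8.Δ0 u=1 clk=0 r=1 p=0 q=0
t8.Δ1 u=1 clk=1 r=1 p=0 q=0
t8.Δ2 u=0 clk=1 r=1 p=0 q=0
t8.Δ3 u=0 clk=1 r=0 p=0 q=0
t9.Δ0 u=0 clk=1 r=0 p=0 q=0
t9.Δ1 u=0 clk=0 r=0 p=0 q=0
t10.Δ0 u=0 clk=0 r=0 p=0 q=0
t10.Δ1 u=0 clk=1 r=0 p=0 q=0
t10.Δ2 u=1 clk=1 r=0 p=0 q=0
t10.Δ3 u=1 clk=1 r=1 p=0 q=0

1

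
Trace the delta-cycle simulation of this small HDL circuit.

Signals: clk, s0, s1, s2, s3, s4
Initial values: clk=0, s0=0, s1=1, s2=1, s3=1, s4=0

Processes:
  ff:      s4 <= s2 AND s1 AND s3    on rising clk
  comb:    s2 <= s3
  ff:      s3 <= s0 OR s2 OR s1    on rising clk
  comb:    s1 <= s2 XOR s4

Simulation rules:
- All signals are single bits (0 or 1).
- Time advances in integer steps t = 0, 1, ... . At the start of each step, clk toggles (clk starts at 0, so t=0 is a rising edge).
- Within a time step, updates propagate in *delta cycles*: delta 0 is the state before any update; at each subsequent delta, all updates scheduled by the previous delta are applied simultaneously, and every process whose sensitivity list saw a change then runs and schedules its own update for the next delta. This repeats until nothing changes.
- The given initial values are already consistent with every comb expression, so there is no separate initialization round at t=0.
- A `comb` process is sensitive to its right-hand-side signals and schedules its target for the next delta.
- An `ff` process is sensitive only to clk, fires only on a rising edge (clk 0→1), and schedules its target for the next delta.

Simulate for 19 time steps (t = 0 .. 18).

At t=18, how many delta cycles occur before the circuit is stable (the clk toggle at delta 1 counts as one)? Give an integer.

t0.Δ0 s4=0 s2=1 s1=1 s3=1 clk=0 s0=0
t0.Δ1 s4=0 s2=1 s1=1 s3=1 clk=1 s0=0
t0.Δ2 s4=1 s2=1 s1=1 s3=1 clk=1 s0=0
t0.Δ3 s4=1 s2=1 s1=0 s3=1 clk=1 s0=0
t1.Δ0 s4=1 s2=1 s1=0 s3=1 clk=1 s0=0
t1.Δ1 s4=1 s2=1 s1=0 s3=1 clk=0 s0=0
t2.Δ0 s4=1 s2=1 s1=0 s3=1 clk=0 s0=0
t2.Δ1 s4=1 s2=1 s1=0 s3=1 clk=1 s0=0
t2.Δ2 s4=0 s2=1 s1=0 s3=1 clk=1 s0=0
t2.Δ3 s4=0 s2=1 s1=1 s3=1 clk=1 s0=0
t3.Δ0 s4=0 s2=1 s1=1 s3=1 clk=1 s0=0
t3.Δ1 s4=0 s2=1 s1=1 s3=1 clk=0 s0=0
t4.Δ0 s4=0 s2=1 s1=1 s3=1 clk=0 s0=0
t4.Δ1 s4=0 s2=1 s1=1 s3=1 clk=1 s0=0
t4.Δ2 s4=1 s2=1 s1=1 s3=1 clk=1 s0=0
t4.Δ3 s4=1 s2=1 s1=0 s3=1 clk=1 s0=0
t5.Δ0 s4=1 s2=1 s1=0 s3=1 clk=1 s0=0
t5.Δ1 s4=1 s2=1 s1=0 s3=1 clk=0 s0=0
t6.Δ0 s4=1 s2=1 s1=0 s3=1 clk=0 s0=0
t6.Δ1 s4=1 s2=1 s1=0 s3=1 clk=1 s0=0
t6.Δ2 s4=0 s2=1 s1=0 s3=1 clk=1 s0=0
t6.Δ3 s4=0 s2=1 s1=1 s3=1 clk=1 s0=0
t7.Δ0 s4=0 s2=1 s1=1 s3=1 clk=1 s0=0
t7.Δ1 s4=0 s2=1 s1=1 s3=1 clk=0 s0=0
t8.Δ0 s4=0 s2=1 s1=1 s3=1 clk=0 s0=0
t8.Δ1 s4=0 s2=1 s1=1 s3=1 clk=1 s0=0
t8.Δ2 s4=1 s2=1 s1=1 s3=1 clk=1 s0=0
t8.Δ3 s4=1 s2=1 s1=0 s3=1 clk=1 s0=0
t9.Δ0 s4=1 s2=1 s1=0 s3=1 clk=1 s0=0
t9.Δ1 s4=1 s2=1 s1=0 s3=1 clk=0 s0=0
t10.Δ0 s4=1 s2=1 s1=0 s3=1 clk=0 s0=0
t10.Δ1 s4=1 s2=1 s1=0 s3=1 clk=1 s0=0
t10.Δ2 s4=0 s2=1 s1=0 s3=1 clk=1 s0=0
t10.Δ3 s4=0 s2=1 s1=1 s3=1 clk=1 s0=0
t11.Δ0 s4=0 s2=1 s1=1 s3=1 clk=1 s0=0
t11.Δ1 s4=0 s2=1 s1=1 s3=1 clk=0 s0=0
t12.Δ0 s4=0 s2=1 s1=1 s3=1 clk=0 s0=0
t12.Δ1 s4=0 s2=1 s1=1 s3=1 clk=1 s0=0
t12.Δ2 s4=1 s2=1 s1=1 s3=1 clk=1 s0=0
t12.Δ3 s4=1 s2=1 s1=0 s3=1 clk=1 s0=0
t13.Δ0 s4=1 s2=1 s1=0 s3=1 clk=1 s0=0
t13.Δ1 s4=1 s2=1 s1=0 s3=1 clk=0 s0=0
t14.Δ0 s4=1 s2=1 s1=0 s3=1 clk=0 s0=0
t14.Δ1 s4=1 s2=1 s1=0 s3=1 clk=1 s0=0
t14.Δ2 s4=0 s2=1 s1=0 s3=1 clk=1 s0=0
t14.Δ3 s4=0 s2=1 s1=1 s3=1 clk=1 s0=0
t15.Δ0 s4=0 s2=1 s1=1 s3=1 clk=1 s0=0
t15.Δ1 s4=0 s2=1 s1=1 s3=1 clk=0 s0=0
t16.Δ0 s4=0 s2=1 s1=1 s3=1 clk=0 s0=0
t16.Δ1 s4=0 s2=1 s1=1 s3=1 clk=1 s0=0
t16.Δ2 s4=1 s2=1 s1=1 s3=1 clk=1 s0=0
t16.Δ3 s4=1 s2=1 s1=0 s3=1 clk=1 s0=0
t17.Δ0 s4=1 s2=1 s1=0 s3=1 clk=1 s0=0
t17.Δ1 s4=1 s2=1 s1=0 s3=1 clk=0 s0=0
t18.Δ0 s4=1 s2=1 s1=0 s3=1 clk=0 s0=0
t18.Δ1 s4=1 s2=1 s1=0 s3=1 clk=1 s0=0
t18.Δ2 s4=0 s2=1 s1=0 s3=1 clk=1 s0=0
t18.Δ3 s4=0 s2=1 s1=1 s3=1 clk=1 s0=0

3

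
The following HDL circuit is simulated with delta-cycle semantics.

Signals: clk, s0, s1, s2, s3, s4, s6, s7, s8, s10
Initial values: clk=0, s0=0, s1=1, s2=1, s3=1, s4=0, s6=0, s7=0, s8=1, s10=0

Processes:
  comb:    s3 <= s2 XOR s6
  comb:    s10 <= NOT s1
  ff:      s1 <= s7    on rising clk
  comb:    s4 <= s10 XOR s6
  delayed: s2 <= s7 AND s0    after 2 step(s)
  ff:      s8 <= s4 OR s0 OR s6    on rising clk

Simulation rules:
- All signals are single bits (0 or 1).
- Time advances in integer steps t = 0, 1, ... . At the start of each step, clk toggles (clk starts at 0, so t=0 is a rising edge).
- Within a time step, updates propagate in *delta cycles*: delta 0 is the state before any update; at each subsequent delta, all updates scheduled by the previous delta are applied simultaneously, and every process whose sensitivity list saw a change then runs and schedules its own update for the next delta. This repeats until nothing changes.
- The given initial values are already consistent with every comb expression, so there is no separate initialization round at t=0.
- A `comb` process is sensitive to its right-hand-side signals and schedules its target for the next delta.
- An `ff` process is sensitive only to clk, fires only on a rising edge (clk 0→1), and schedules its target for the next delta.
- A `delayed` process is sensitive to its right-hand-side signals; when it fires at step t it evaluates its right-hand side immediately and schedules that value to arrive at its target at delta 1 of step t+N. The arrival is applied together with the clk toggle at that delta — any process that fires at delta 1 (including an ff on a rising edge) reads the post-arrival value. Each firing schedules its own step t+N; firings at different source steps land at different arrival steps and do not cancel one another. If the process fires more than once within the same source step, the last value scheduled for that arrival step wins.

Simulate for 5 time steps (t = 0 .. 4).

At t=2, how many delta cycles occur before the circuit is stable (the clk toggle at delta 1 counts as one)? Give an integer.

t=0 Δ0: s10=0 s4=0 s2=1 s6=0 s0=0 s1=1 s3=1 s8=1 clk=0 s7=0
  Δ1: clk:0→1
  Δ2: s1:1→0, s8:1→0
  Δ3: s10:0→1
  Δ4: s4:0→1
  (4Δ to stable)
t=1 Δ0: s10=1 s4=1 s2=1 s6=0 s0=0 s1=0 s3=1 s8=0 clk=1 s7=0
  Δ1: clk:1→0
  (1Δ to stable)
t=2 Δ0: s10=1 s4=1 s2=1 s6=0 s0=0 s1=0 s3=1 s8=0 clk=0 s7=0
  Δ1: clk:0→1
  Δ2: s8:0→1
  (2Δ to stable)
t=3 Δ0: s10=1 s4=1 s2=1 s6=0 s0=0 s1=0 s3=1 s8=1 clk=1 s7=0
  Δ1: clk:1→0
  (1Δ to stable)
t=4 Δ0: s10=1 s4=1 s2=1 s6=0 s0=0 s1=0 s3=1 s8=1 clk=0 s7=0
  Δ1: clk:0→1
  (1Δ to stable)

2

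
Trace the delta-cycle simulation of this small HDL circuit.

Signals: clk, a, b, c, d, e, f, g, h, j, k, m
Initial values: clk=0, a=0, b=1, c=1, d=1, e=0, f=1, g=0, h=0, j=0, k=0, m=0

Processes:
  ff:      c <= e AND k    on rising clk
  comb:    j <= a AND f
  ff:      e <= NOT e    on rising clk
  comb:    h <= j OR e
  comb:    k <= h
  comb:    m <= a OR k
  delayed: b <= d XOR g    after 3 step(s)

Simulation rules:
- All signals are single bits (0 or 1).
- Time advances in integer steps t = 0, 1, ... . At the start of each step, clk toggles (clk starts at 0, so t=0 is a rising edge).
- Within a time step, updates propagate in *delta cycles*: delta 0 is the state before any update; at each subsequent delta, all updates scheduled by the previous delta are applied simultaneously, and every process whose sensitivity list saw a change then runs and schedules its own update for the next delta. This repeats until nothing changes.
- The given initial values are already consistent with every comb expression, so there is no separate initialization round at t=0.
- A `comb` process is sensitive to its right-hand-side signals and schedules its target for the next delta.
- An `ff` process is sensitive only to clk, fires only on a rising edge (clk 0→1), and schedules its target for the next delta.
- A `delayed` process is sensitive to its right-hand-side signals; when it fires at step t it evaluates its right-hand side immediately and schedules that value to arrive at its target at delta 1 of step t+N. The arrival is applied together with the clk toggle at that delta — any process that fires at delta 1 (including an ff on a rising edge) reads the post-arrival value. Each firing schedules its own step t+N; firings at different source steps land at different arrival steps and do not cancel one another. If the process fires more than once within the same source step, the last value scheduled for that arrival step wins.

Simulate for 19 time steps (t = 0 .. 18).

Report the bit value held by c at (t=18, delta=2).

1

t=0 Δ0: h=0 m=0 c=1 f=1 k=0 e=0 b=1 clk=0 j=0 a=0 g=0 d=1
  Δ1: clk:0→1
  Δ2: c:1→0, e:0→1
  Δ3: h:0→1
  Δ4: k:0→1
  Δ5: m:0→1
  (5Δ to stable)
t=1 Δ0: h=1 m=1 c=0 f=1 k=1 e=1 b=1 clk=1 j=0 a=0 g=0 d=1
  Δ1: clk:1→0
  (1Δ to stable)
t=2 Δ0: h=1 m=1 c=0 f=1 k=1 e=1 b=1 clk=0 j=0 a=0 g=0 d=1
  Δ1: clk:0→1
  Δ2: c:0→1, e:1→0
  Δ3: h:1→0
  Δ4: k:1→0
  Δ5: m:1→0
  (5Δ to stable)
t=3 Δ0: h=0 m=0 c=1 f=1 k=0 e=0 b=1 clk=1 j=0 a=0 g=0 d=1
  Δ1: clk:1→0
  (1Δ to stable)
t=4 Δ0: h=0 m=0 c=1 f=1 k=0 e=0 b=1 clk=0 j=0 a=0 g=0 d=1
  Δ1: clk:0→1
  Δ2: c:1→0, e:0→1
  Δ3: h:0→1
  Δ4: k:0→1
  Δ5: m:0→1
  (5Δ to stable)
t=5 Δ0: h=1 m=1 c=0 f=1 k=1 e=1 b=1 clk=1 j=0 a=0 g=0 d=1
  Δ1: clk:1→0
  (1Δ to stable)
t=6 Δ0: h=1 m=1 c=0 f=1 k=1 e=1 b=1 clk=0 j=0 a=0 g=0 d=1
  Δ1: clk:0→1
  Δ2: c:0→1, e:1→0
  Δ3: h:1→0
  Δ4: k:1→0
  Δ5: m:1→0
  (5Δ to stable)
t=7 Δ0: h=0 m=0 c=1 f=1 k=0 e=0 b=1 clk=1 j=0 a=0 g=0 d=1
  Δ1: clk:1→0
  (1Δ to stable)
t=8 Δ0: h=0 m=0 c=1 f=1 k=0 e=0 b=1 clk=0 j=0 a=0 g=0 d=1
  Δ1: clk:0→1
  Δ2: c:1→0, e:0→1
  Δ3: h:0→1
  Δ4: k:0→1
  Δ5: m:0→1
  (5Δ to stable)
t=9 Δ0: h=1 m=1 c=0 f=1 k=1 e=1 b=1 clk=1 j=0 a=0 g=0 d=1
  Δ1: clk:1→0
  (1Δ to stable)
t=10 Δ0: h=1 m=1 c=0 f=1 k=1 e=1 b=1 clk=0 j=0 a=0 g=0 d=1
  Δ1: clk:0→1
  Δ2: c:0→1, e:1→0
  Δ3: h:1→0
  Δ4: k:1→0
  Δ5: m:1→0
  (5Δ to stable)
t=11 Δ0: h=0 m=0 c=1 f=1 k=0 e=0 b=1 clk=1 j=0 a=0 g=0 d=1
  Δ1: clk:1→0
  (1Δ to stable)
t=12 Δ0: h=0 m=0 c=1 f=1 k=0 e=0 b=1 clk=0 j=0 a=0 g=0 d=1
  Δ1: clk:0→1
  Δ2: c:1→0, e:0→1
  Δ3: h:0→1
  Δ4: k:0→1
  Δ5: m:0→1
  (5Δ to stable)
t=13 Δ0: h=1 m=1 c=0 f=1 k=1 e=1 b=1 clk=1 j=0 a=0 g=0 d=1
  Δ1: clk:1→0
  (1Δ to stable)
t=14 Δ0: h=1 m=1 c=0 f=1 k=1 e=1 b=1 clk=0 j=0 a=0 g=0 d=1
  Δ1: clk:0→1
  Δ2: c:0→1, e:1→0
  Δ3: h:1→0
  Δ4: k:1→0
  Δ5: m:1→0
  (5Δ to stable)
t=15 Δ0: h=0 m=0 c=1 f=1 k=0 e=0 b=1 clk=1 j=0 a=0 g=0 d=1
  Δ1: clk:1→0
  (1Δ to stable)
t=16 Δ0: h=0 m=0 c=1 f=1 k=0 e=0 b=1 clk=0 j=0 a=0 g=0 d=1
  Δ1: clk:0→1
  Δ2: c:1→0, e:0→1
  Δ3: h:0→1
  Δ4: k:0→1
  Δ5: m:0→1
  (5Δ to stable)
t=17 Δ0: h=1 m=1 c=0 f=1 k=1 e=1 b=1 clk=1 j=0 a=0 g=0 d=1
  Δ1: clk:1→0
  (1Δ to stable)
t=18 Δ0: h=1 m=1 c=0 f=1 k=1 e=1 b=1 clk=0 j=0 a=0 g=0 d=1
  Δ1: clk:0→1
  Δ2: c:0→1, e:1→0
  Δ3: h:1→0
  Δ4: k:1→0
  Δ5: m:1→0
  (5Δ to stable)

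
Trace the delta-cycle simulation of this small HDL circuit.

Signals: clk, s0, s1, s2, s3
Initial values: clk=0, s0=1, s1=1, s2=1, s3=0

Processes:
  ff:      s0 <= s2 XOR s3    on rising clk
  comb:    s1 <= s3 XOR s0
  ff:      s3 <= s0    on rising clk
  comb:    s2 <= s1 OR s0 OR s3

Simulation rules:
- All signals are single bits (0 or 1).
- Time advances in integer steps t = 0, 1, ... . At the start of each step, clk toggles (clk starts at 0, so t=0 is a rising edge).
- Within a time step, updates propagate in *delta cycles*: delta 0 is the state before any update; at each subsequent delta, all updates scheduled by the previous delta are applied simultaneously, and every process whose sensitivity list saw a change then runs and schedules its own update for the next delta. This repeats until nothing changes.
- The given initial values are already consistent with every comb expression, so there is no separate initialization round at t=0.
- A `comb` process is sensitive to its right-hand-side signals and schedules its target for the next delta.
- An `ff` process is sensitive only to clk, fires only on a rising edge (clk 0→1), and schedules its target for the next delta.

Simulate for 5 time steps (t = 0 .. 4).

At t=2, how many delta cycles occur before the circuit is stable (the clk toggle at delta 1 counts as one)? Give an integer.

3

t=0 Δ0: s1=1 s3=0 s2=1 s0=1 clk=0
  Δ1: clk:0→1
  Δ2: s3:0→1
  Δ3: s1:1→0
  (3Δ to stable)
t=1 Δ0: s1=0 s3=1 s2=1 s0=1 clk=1
  Δ1: clk:1→0
  (1Δ to stable)
t=2 Δ0: s1=0 s3=1 s2=1 s0=1 clk=0
  Δ1: clk:0→1
  Δ2: s0:1→0
  Δ3: s1:0→1
  (3Δ to stable)
t=3 Δ0: s1=1 s3=1 s2=1 s0=0 clk=1
  Δ1: clk:1→0
  (1Δ to stable)
t=4 Δ0: s1=1 s3=1 s2=1 s0=0 clk=0
  Δ1: clk:0→1
  Δ2: s3:1→0
  Δ3: s1:1→0
  Δ4: s2:1→0
  (4Δ to stable)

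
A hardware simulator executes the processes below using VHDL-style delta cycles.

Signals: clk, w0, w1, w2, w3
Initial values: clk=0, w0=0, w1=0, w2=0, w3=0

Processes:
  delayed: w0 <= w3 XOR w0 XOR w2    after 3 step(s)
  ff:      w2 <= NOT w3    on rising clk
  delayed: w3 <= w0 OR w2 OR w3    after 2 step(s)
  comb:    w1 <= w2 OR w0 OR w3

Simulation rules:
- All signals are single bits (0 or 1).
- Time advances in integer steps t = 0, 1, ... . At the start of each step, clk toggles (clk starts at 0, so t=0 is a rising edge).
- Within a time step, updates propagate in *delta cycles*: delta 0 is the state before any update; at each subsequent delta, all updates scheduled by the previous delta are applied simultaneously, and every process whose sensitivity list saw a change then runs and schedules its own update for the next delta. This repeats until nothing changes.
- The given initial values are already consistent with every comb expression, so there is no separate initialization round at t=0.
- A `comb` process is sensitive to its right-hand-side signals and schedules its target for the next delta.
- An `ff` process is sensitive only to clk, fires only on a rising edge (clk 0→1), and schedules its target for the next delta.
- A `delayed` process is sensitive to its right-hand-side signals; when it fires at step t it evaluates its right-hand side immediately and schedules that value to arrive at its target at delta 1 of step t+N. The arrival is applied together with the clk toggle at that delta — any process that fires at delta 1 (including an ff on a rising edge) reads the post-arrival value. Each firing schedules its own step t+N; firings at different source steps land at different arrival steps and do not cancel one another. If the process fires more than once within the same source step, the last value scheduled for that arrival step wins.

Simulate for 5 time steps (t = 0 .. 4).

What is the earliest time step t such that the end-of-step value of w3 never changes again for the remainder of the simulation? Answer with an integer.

2

t=0 Δ0: w3=0 clk=0 w2=0 w0=0 w1=0
  Δ1: clk:0→1
  Δ2: w2:0→1
  Δ3: w1:0→1
  (3Δ to stable)
t=1 Δ0: w3=0 clk=1 w2=1 w0=0 w1=1
  Δ1: clk:1→0
  (1Δ to stable)
t=2 Δ0: w3=0 clk=0 w2=1 w0=0 w1=1
  Δ1: w3:0→1, clk:0→1
  Δ2: w2:1→0
  (2Δ to stable)
t=3 Δ0: w3=1 clk=1 w2=0 w0=0 w1=1
  Δ1: clk:1→0, w0:0→1
  (1Δ to stable)
t=4 Δ0: w3=1 clk=0 w2=0 w0=1 w1=1
  Δ1: clk:0→1
  (1Δ to stable)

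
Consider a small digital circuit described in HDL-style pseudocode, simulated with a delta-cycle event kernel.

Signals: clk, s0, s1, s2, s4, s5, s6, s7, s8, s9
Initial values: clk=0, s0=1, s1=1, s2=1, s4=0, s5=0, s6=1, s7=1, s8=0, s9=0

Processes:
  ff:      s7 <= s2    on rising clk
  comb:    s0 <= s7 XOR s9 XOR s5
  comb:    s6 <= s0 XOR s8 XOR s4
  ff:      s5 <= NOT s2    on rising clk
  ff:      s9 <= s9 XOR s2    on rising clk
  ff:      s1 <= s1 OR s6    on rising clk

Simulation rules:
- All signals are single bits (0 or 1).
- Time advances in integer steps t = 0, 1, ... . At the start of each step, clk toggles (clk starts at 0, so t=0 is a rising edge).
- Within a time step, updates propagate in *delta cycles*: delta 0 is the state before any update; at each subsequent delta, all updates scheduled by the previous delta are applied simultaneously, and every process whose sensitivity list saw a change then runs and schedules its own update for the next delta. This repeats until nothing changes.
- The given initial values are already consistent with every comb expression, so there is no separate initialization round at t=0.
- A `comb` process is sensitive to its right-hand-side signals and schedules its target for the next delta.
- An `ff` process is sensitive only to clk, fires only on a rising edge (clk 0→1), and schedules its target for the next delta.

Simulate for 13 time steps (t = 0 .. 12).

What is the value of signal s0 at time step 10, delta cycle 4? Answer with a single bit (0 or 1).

t0.Δ0 s9=0 clk=0 s8=0 s7=1 s2=1 s4=0 s6=1 s5=0 s1=1 s0=1
t0.Δ1 s9=0 clk=1 s8=0 s7=1 s2=1 s4=0 s6=1 s5=0 s1=1 s0=1
t0.Δ2 s9=1 clk=1 s8=0 s7=1 s2=1 s4=0 s6=1 s5=0 s1=1 s0=1
t0.Δ3 s9=1 clk=1 s8=0 s7=1 s2=1 s4=0 s6=1 s5=0 s1=1 s0=0
t0.Δ4 s9=1 clk=1 s8=0 s7=1 s2=1 s4=0 s6=0 s5=0 s1=1 s0=0
t1.Δ0 s9=1 clk=1 s8=0 s7=1 s2=1 s4=0 s6=0 s5=0 s1=1 s0=0
t1.Δ1 s9=1 clk=0 s8=0 s7=1 s2=1 s4=0 s6=0 s5=0 s1=1 s0=0
t2.Δ0 s9=1 clk=0 s8=0 s7=1 s2=1 s4=0 s6=0 s5=0 s1=1 s0=0
t2.Δ1 s9=1 clk=1 s8=0 s7=1 s2=1 s4=0 s6=0 s5=0 s1=1 s0=0
t2.Δ2 s9=0 clk=1 s8=0 s7=1 s2=1 s4=0 s6=0 s5=0 s1=1 s0=0
t2.Δ3 s9=0 clk=1 s8=0 s7=1 s2=1 s4=0 s6=0 s5=0 s1=1 s0=1
t2.Δ4 s9=0 clk=1 s8=0 s7=1 s2=1 s4=0 s6=1 s5=0 s1=1 s0=1
t3.Δ0 s9=0 clk=1 s8=0 s7=1 s2=1 s4=0 s6=1 s5=0 s1=1 s0=1
t3.Δ1 s9=0 clk=0 s8=0 s7=1 s2=1 s4=0 s6=1 s5=0 s1=1 s0=1
t4.Δ0 s9=0 clk=0 s8=0 s7=1 s2=1 s4=0 s6=1 s5=0 s1=1 s0=1
t4.Δ1 s9=0 clk=1 s8=0 s7=1 s2=1 s4=0 s6=1 s5=0 s1=1 s0=1
t4.Δ2 s9=1 clk=1 s8=0 s7=1 s2=1 s4=0 s6=1 s5=0 s1=1 s0=1
t4.Δ3 s9=1 clk=1 s8=0 s7=1 s2=1 s4=0 s6=1 s5=0 s1=1 s0=0
t4.Δ4 s9=1 clk=1 s8=0 s7=1 s2=1 s4=0 s6=0 s5=0 s1=1 s0=0
t5.Δ0 s9=1 clk=1 s8=0 s7=1 s2=1 s4=0 s6=0 s5=0 s1=1 s0=0
t5.Δ1 s9=1 clk=0 s8=0 s7=1 s2=1 s4=0 s6=0 s5=0 s1=1 s0=0
t6.Δ0 s9=1 clk=0 s8=0 s7=1 s2=1 s4=0 s6=0 s5=0 s1=1 s0=0
t6.Δ1 s9=1 clk=1 s8=0 s7=1 s2=1 s4=0 s6=0 s5=0 s1=1 s0=0
t6.Δ2 s9=0 clk=1 s8=0 s7=1 s2=1 s4=0 s6=0 s5=0 s1=1 s0=0
t6.Δ3 s9=0 clk=1 s8=0 s7=1 s2=1 s4=0 s6=0 s5=0 s1=1 s0=1
t6.Δ4 s9=0 clk=1 s8=0 s7=1 s2=1 s4=0 s6=1 s5=0 s1=1 s0=1
t7.Δ0 s9=0 clk=1 s8=0 s7=1 s2=1 s4=0 s6=1 s5=0 s1=1 s0=1
t7.Δ1 s9=0 clk=0 s8=0 s7=1 s2=1 s4=0 s6=1 s5=0 s1=1 s0=1
t8.Δ0 s9=0 clk=0 s8=0 s7=1 s2=1 s4=0 s6=1 s5=0 s1=1 s0=1
t8.Δ1 s9=0 clk=1 s8=0 s7=1 s2=1 s4=0 s6=1 s5=0 s1=1 s0=1
t8.Δ2 s9=1 clk=1 s8=0 s7=1 s2=1 s4=0 s6=1 s5=0 s1=1 s0=1
t8.Δ3 s9=1 clk=1 s8=0 s7=1 s2=1 s4=0 s6=1 s5=0 s1=1 s0=0
t8.Δ4 s9=1 clk=1 s8=0 s7=1 s2=1 s4=0 s6=0 s5=0 s1=1 s0=0
t9.Δ0 s9=1 clk=1 s8=0 s7=1 s2=1 s4=0 s6=0 s5=0 s1=1 s0=0
t9.Δ1 s9=1 clk=0 s8=0 s7=1 s2=1 s4=0 s6=0 s5=0 s1=1 s0=0
t10.Δ0 s9=1 clk=0 s8=0 s7=1 s2=1 s4=0 s6=0 s5=0 s1=1 s0=0
t10.Δ1 s9=1 clk=1 s8=0 s7=1 s2=1 s4=0 s6=0 s5=0 s1=1 s0=0
t10.Δ2 s9=0 clk=1 s8=0 s7=1 s2=1 s4=0 s6=0 s5=0 s1=1 s0=0
t10.Δ3 s9=0 clk=1 s8=0 s7=1 s2=1 s4=0 s6=0 s5=0 s1=1 s0=1
t10.Δ4 s9=0 clk=1 s8=0 s7=1 s2=1 s4=0 s6=1 s5=0 s1=1 s0=1
t11.Δ0 s9=0 clk=1 s8=0 s7=1 s2=1 s4=0 s6=1 s5=0 s1=1 s0=1
t11.Δ1 s9=0 clk=0 s8=0 s7=1 s2=1 s4=0 s6=1 s5=0 s1=1 s0=1
t12.Δ0 s9=0 clk=0 s8=0 s7=1 s2=1 s4=0 s6=1 s5=0 s1=1 s0=1
t12.Δ1 s9=0 clk=1 s8=0 s7=1 s2=1 s4=0 s6=1 s5=0 s1=1 s0=1
t12.Δ2 s9=1 clk=1 s8=0 s7=1 s2=1 s4=0 s6=1 s5=0 s1=1 s0=1
t12.Δ3 s9=1 clk=1 s8=0 s7=1 s2=1 s4=0 s6=1 s5=0 s1=1 s0=0
t12.Δ4 s9=1 clk=1 s8=0 s7=1 s2=1 s4=0 s6=0 s5=0 s1=1 s0=0

1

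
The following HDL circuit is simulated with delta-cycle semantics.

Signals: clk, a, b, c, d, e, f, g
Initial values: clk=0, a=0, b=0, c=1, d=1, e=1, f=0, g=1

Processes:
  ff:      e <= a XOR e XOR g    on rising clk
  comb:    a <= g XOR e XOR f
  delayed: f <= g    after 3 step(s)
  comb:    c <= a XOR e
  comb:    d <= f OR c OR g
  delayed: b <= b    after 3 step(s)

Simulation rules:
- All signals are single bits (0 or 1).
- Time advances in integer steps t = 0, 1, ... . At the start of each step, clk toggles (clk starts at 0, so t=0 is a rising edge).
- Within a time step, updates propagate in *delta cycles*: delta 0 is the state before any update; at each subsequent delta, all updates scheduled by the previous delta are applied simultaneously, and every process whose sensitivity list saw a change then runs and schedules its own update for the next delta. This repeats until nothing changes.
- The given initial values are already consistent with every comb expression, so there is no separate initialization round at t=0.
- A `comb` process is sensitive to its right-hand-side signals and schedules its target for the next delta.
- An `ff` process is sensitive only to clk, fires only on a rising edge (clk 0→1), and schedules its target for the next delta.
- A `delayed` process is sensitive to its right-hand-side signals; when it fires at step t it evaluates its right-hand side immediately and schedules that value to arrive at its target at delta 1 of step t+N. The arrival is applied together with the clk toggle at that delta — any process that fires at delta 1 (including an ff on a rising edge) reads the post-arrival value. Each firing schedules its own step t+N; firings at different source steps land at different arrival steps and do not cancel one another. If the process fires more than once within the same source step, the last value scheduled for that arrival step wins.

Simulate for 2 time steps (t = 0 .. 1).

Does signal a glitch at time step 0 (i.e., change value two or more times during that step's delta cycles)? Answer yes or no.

t0.Δ0 b=0 clk=0 e=1 f=0 a=0 c=1 d=1 g=1
t0.Δ1 b=0 clk=1 e=1 f=0 a=0 c=1 d=1 g=1
t0.Δ2 b=0 clk=1 e=0 f=0 a=0 c=1 d=1 g=1
t0.Δ3 b=0 clk=1 e=0 f=0 a=1 c=0 d=1 g=1
t0.Δ4 b=0 clk=1 e=0 f=0 a=1 c=1 d=1 g=1
t1.Δ0 b=0 clk=1 e=0 f=0 a=1 c=1 d=1 g=1
t1.Δ1 b=0 clk=0 e=0 f=0 a=1 c=1 d=1 g=1

no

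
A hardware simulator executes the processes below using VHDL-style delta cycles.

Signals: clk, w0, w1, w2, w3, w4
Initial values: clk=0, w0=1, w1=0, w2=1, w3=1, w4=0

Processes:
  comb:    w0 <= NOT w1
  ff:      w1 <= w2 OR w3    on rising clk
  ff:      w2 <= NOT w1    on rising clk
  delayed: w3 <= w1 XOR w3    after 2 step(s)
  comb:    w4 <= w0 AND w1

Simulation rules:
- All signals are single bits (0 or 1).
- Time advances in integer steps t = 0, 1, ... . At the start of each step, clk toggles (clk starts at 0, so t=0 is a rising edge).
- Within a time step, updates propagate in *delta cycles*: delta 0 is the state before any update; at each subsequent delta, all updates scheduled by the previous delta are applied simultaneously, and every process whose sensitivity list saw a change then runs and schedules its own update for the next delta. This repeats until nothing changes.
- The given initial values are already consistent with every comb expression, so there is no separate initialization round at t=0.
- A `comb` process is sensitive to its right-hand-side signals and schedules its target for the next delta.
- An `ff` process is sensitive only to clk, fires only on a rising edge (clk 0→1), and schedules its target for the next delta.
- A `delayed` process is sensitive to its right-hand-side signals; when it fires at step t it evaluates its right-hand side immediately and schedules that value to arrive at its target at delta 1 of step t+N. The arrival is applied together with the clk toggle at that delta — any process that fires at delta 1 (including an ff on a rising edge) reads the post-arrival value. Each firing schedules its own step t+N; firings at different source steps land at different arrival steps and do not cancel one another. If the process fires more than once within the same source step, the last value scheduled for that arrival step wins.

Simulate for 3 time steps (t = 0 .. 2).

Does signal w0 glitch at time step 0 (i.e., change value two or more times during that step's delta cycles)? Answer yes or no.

no

t0.Δ0 clk=0 w1=0 w2=1 w3=1 w4=0 w0=1
t0.Δ1 clk=1 w1=0 w2=1 w3=1 w4=0 w0=1
t0.Δ2 clk=1 w1=1 w2=1 w3=1 w4=0 w0=1
t0.Δ3 clk=1 w1=1 w2=1 w3=1 w4=1 w0=0
t0.Δ4 clk=1 w1=1 w2=1 w3=1 w4=0 w0=0
t1.Δ0 clk=1 w1=1 w2=1 w3=1 w4=0 w0=0
t1.Δ1 clk=0 w1=1 w2=1 w3=1 w4=0 w0=0
t2.Δ0 clk=0 w1=1 w2=1 w3=1 w4=0 w0=0
t2.Δ1 clk=1 w1=1 w2=1 w3=0 w4=0 w0=0
t2.Δ2 clk=1 w1=1 w2=0 w3=0 w4=0 w0=0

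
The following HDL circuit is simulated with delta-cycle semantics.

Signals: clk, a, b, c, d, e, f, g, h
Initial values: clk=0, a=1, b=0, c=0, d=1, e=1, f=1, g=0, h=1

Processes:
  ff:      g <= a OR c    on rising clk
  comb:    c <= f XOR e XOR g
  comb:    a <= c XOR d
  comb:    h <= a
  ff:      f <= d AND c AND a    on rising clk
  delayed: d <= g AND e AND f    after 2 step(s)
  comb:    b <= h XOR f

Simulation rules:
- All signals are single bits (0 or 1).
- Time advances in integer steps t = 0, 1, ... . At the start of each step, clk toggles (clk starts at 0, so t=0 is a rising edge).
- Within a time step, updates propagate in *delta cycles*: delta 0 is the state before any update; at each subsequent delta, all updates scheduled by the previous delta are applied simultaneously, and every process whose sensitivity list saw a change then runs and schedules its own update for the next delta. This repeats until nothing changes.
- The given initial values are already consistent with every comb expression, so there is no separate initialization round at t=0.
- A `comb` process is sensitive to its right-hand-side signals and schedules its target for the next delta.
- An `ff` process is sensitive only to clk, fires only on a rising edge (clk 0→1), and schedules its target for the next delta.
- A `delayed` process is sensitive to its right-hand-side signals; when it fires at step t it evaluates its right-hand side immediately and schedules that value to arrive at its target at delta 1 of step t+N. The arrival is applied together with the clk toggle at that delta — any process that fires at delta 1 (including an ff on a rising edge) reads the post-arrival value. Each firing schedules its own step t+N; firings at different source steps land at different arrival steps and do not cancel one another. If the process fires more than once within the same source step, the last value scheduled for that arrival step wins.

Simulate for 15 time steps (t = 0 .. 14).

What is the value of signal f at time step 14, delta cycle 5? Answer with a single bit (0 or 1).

0

t0.Δ0 c=0 a=1 g=0 f=1 h=1 e=1 d=1 clk=0 b=0
t0.Δ1 c=0 a=1 g=0 f=1 h=1 e=1 d=1 clk=1 b=0
t0.Δ2 c=0 a=1 g=1 f=0 h=1 e=1 d=1 clk=1 b=0
t0.Δ3 c=0 a=1 g=1 f=0 h=1 e=1 d=1 clk=1 b=1
t1.Δ0 c=0 a=1 g=1 f=0 h=1 e=1 d=1 clk=1 b=1
t1.Δ1 c=0 a=1 g=1 f=0 h=1 e=1 d=1 clk=0 b=1
t2.Δ0 c=0 a=1 g=1 f=0 h=1 e=1 d=1 clk=0 b=1
t2.Δ1 c=0 a=1 g=1 f=0 h=1 e=1 d=0 clk=1 b=1
t2.Δ2 c=0 a=0 g=1 f=0 h=1 e=1 d=0 clk=1 b=1
t2.Δ3 c=0 a=0 g=1 f=0 h=0 e=1 d=0 clk=1 b=1
t2.Δ4 c=0 a=0 g=1 f=0 h=0 e=1 d=0 clk=1 b=0
t3.Δ0 c=0 a=0 g=1 f=0 h=0 e=1 d=0 clk=1 b=0
t3.Δ1 c=0 a=0 g=1 f=0 h=0 e=1 d=0 clk=0 b=0
t4.Δ0 c=0 a=0 g=1 f=0 h=0 e=1 d=0 clk=0 b=0
t4.Δ1 c=0 a=0 g=1 f=0 h=0 e=1 d=0 clk=1 b=0
t4.Δ2 c=0 a=0 g=0 f=0 h=0 e=1 d=0 clk=1 b=0
t4.Δ3 c=1 a=0 g=0 f=0 h=0 e=1 d=0 clk=1 b=0
t4.Δ4 c=1 a=1 g=0 f=0 h=0 e=1 d=0 clk=1 b=0
t4.Δ5 c=1 a=1 g=0 f=0 h=1 e=1 d=0 clk=1 b=0
t4.Δ6 c=1 a=1 g=0 f=0 h=1 e=1 d=0 clk=1 b=1
t5.Δ0 c=1 a=1 g=0 f=0 h=1 e=1 d=0 clk=1 b=1
t5.Δ1 c=1 a=1 g=0 f=0 h=1 e=1 d=0 clk=0 b=1
t6.Δ0 c=1 a=1 g=0 f=0 h=1 e=1 d=0 clk=0 b=1
t6.Δ1 c=1 a=1 g=0 f=0 h=1 e=1 d=0 clk=1 b=1
t6.Δ2 c=1 a=1 g=1 f=0 h=1 e=1 d=0 clk=1 b=1
t6.Δ3 c=0 a=1 g=1 f=0 h=1 e=1 d=0 clk=1 b=1
t6.Δ4 c=0 a=0 g=1 f=0 h=1 e=1 d=0 clk=1 b=1
t6.Δ5 c=0 a=0 g=1 f=0 h=0 e=1 d=0 clk=1 b=1
t6.Δ6 c=0 a=0 g=1 f=0 h=0 e=1 d=0 clk=1 b=0
t7.Δ0 c=0 a=0 g=1 f=0 h=0 e=1 d=0 clk=1 b=0
t7.Δ1 c=0 a=0 g=1 f=0 h=0 e=1 d=0 clk=0 b=0
t8.Δ0 c=0 a=0 g=1 f=0 h=0 e=1 d=0 clk=0 b=0
t8.Δ1 c=0 a=0 g=1 f=0 h=0 e=1 d=0 clk=1 b=0
t8.Δ2 c=0 a=0 g=0 f=0 h=0 e=1 d=0 clk=1 b=0
t8.Δ3 c=1 a=0 g=0 f=0 h=0 e=1 d=0 clk=1 b=0
t8.Δ4 c=1 a=1 g=0 f=0 h=0 e=1 d=0 clk=1 b=0
t8.Δ5 c=1 a=1 g=0 f=0 h=1 e=1 d=0 clk=1 b=0
t8.Δ6 c=1 a=1 g=0 f=0 h=1 e=1 d=0 clk=1 b=1
t9.Δ0 c=1 a=1 g=0 f=0 h=1 e=1 d=0 clk=1 b=1
t9.Δ1 c=1 a=1 g=0 f=0 h=1 e=1 d=0 clk=0 b=1
t10.Δ0 c=1 a=1 g=0 f=0 h=1 e=1 d=0 clk=0 b=1
t10.Δ1 c=1 a=1 g=0 f=0 h=1 e=1 d=0 clk=1 b=1
t10.Δ2 c=1 a=1 g=1 f=0 h=1 e=1 d=0 clk=1 b=1
t10.Δ3 c=0 a=1 g=1 f=0 h=1 e=1 d=0 clk=1 b=1
t10.Δ4 c=0 a=0 g=1 f=0 h=1 e=1 d=0 clk=1 b=1
t10.Δ5 c=0 a=0 g=1 f=0 h=0 e=1 d=0 clk=1 b=1
t10.Δ6 c=0 a=0 g=1 f=0 h=0 e=1 d=0 clk=1 b=0
t11.Δ0 c=0 a=0 g=1 f=0 h=0 e=1 d=0 clk=1 b=0
t11.Δ1 c=0 a=0 g=1 f=0 h=0 e=1 d=0 clk=0 b=0
t12.Δ0 c=0 a=0 g=1 f=0 h=0 e=1 d=0 clk=0 b=0
t12.Δ1 c=0 a=0 g=1 f=0 h=0 e=1 d=0 clk=1 b=0
t12.Δ2 c=0 a=0 g=0 f=0 h=0 e=1 d=0 clk=1 b=0
t12.Δ3 c=1 a=0 g=0 f=0 h=0 e=1 d=0 clk=1 b=0
t12.Δ4 c=1 a=1 g=0 f=0 h=0 e=1 d=0 clk=1 b=0
t12.Δ5 c=1 a=1 g=0 f=0 h=1 e=1 d=0 clk=1 b=0
t12.Δ6 c=1 a=1 g=0 f=0 h=1 e=1 d=0 clk=1 b=1
t13.Δ0 c=1 a=1 g=0 f=0 h=1 e=1 d=0 clk=1 b=1
t13.Δ1 c=1 a=1 g=0 f=0 h=1 e=1 d=0 clk=0 b=1
t14.Δ0 c=1 a=1 g=0 f=0 h=1 e=1 d=0 clk=0 b=1
t14.Δ1 c=1 a=1 g=0 f=0 h=1 e=1 d=0 clk=1 b=1
t14.Δ2 c=1 a=1 g=1 f=0 h=1 e=1 d=0 clk=1 b=1
t14.Δ3 c=0 a=1 g=1 f=0 h=1 e=1 d=0 clk=1 b=1
t14.Δ4 c=0 a=0 g=1 f=0 h=1 e=1 d=0 clk=1 b=1
t14.Δ5 c=0 a=0 g=1 f=0 h=0 e=1 d=0 clk=1 b=1
t14.Δ6 c=0 a=0 g=1 f=0 h=0 e=1 d=0 clk=1 b=0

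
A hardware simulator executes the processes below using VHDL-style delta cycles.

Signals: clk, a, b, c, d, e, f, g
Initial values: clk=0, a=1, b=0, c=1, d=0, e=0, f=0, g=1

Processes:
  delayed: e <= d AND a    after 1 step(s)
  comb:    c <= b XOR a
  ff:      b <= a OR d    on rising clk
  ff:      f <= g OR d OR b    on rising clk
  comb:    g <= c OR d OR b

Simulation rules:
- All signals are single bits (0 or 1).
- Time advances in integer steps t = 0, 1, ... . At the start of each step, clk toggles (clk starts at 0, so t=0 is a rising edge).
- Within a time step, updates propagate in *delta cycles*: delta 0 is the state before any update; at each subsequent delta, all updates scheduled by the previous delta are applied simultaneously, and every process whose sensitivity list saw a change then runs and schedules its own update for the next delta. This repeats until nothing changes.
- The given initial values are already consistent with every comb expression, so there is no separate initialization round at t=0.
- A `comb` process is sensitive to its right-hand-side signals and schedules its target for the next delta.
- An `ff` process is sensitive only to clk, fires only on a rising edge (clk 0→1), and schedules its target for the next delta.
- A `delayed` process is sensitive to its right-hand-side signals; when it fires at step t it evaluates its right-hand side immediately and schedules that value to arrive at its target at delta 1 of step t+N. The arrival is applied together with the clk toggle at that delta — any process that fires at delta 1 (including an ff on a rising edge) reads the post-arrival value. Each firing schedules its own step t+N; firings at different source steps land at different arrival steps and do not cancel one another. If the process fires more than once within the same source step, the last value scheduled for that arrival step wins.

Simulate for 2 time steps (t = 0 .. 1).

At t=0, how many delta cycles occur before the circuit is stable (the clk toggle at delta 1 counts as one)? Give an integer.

3

t=0 Δ0: e=0 a=1 d=0 g=1 f=0 clk=0 b=0 c=1
  Δ1: clk:0→1
  Δ2: f:0→1, b:0→1
  Δ3: c:1→0
  (3Δ to stable)
t=1 Δ0: e=0 a=1 d=0 g=1 f=1 clk=1 b=1 c=0
  Δ1: clk:1→0
  (1Δ to stable)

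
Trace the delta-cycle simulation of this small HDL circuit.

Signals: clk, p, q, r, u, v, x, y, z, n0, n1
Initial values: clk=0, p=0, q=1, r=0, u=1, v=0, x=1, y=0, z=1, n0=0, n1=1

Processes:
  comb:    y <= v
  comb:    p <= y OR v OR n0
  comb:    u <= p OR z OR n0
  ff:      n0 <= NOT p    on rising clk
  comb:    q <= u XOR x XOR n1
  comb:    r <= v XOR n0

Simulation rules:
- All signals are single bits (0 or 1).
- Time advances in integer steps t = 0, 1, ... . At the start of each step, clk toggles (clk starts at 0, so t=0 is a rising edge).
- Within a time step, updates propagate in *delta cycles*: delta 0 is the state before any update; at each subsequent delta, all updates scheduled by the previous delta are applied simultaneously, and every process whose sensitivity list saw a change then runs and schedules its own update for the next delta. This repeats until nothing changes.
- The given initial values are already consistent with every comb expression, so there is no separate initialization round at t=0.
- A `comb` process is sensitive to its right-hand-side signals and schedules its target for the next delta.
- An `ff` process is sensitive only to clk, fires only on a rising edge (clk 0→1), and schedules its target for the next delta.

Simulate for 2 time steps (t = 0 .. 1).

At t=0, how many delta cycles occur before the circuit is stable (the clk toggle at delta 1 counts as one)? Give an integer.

3

t0.Δ0 u=1 x=1 r=0 p=0 clk=0 q=1 v=0 n1=1 y=0 z=1 n0=0
t0.Δ1 u=1 x=1 r=0 p=0 clk=1 q=1 v=0 n1=1 y=0 z=1 n0=0
t0.Δ2 u=1 x=1 r=0 p=0 clk=1 q=1 v=0 n1=1 y=0 z=1 n0=1
t0.Δ3 u=1 x=1 r=1 p=1 clk=1 q=1 v=0 n1=1 y=0 z=1 n0=1
t1.Δ0 u=1 x=1 r=1 p=1 clk=1 q=1 v=0 n1=1 y=0 z=1 n0=1
t1.Δ1 u=1 x=1 r=1 p=1 clk=0 q=1 v=0 n1=1 y=0 z=1 n0=1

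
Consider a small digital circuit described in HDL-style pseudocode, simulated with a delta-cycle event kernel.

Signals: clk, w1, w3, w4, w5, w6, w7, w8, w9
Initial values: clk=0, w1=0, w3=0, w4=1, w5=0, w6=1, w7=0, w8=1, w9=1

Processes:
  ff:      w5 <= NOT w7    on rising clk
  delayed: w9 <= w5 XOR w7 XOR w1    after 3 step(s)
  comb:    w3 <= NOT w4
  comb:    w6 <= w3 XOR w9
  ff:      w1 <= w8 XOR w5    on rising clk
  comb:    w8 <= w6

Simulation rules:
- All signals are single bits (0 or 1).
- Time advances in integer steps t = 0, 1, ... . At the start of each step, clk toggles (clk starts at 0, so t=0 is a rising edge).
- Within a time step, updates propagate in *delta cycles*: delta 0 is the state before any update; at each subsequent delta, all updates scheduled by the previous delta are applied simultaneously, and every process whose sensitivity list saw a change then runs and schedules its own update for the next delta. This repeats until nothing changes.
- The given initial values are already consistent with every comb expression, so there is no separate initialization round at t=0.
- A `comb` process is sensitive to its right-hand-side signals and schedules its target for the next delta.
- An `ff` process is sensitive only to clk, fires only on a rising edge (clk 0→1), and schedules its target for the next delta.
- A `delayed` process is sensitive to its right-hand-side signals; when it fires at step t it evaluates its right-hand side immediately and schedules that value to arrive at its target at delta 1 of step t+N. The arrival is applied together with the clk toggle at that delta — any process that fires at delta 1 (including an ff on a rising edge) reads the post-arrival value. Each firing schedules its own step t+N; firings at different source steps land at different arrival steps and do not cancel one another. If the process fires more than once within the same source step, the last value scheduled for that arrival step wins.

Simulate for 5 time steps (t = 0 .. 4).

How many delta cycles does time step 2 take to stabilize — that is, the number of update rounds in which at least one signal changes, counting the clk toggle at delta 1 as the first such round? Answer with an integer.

t0.Δ0 clk=0 w1=0 w4=1 w6=1 w7=0 w9=1 w8=1 w3=0 w5=0
t0.Δ1 clk=1 w1=0 w4=1 w6=1 w7=0 w9=1 w8=1 w3=0 w5=0
t0.Δ2 clk=1 w1=1 w4=1 w6=1 w7=0 w9=1 w8=1 w3=0 w5=1
t1.Δ0 clk=1 w1=1 w4=1 w6=1 w7=0 w9=1 w8=1 w3=0 w5=1
t1.Δ1 clk=0 w1=1 w4=1 w6=1 w7=0 w9=1 w8=1 w3=0 w5=1
t2.Δ0 clk=0 w1=1 w4=1 w6=1 w7=0 w9=1 w8=1 w3=0 w5=1
t2.Δ1 clk=1 w1=1 w4=1 w6=1 w7=0 w9=1 w8=1 w3=0 w5=1
t2.Δ2 clk=1 w1=0 w4=1 w6=1 w7=0 w9=1 w8=1 w3=0 w5=1
t3.Δ0 clk=1 w1=0 w4=1 w6=1 w7=0 w9=1 w8=1 w3=0 w5=1
t3.Δ1 clk=0 w1=0 w4=1 w6=1 w7=0 w9=0 w8=1 w3=0 w5=1
t3.Δ2 clk=0 w1=0 w4=1 w6=0 w7=0 w9=0 w8=1 w3=0 w5=1
t3.Δ3 clk=0 w1=0 w4=1 w6=0 w7=0 w9=0 w8=0 w3=0 w5=1
t4.Δ0 clk=0 w1=0 w4=1 w6=0 w7=0 w9=0 w8=0 w3=0 w5=1
t4.Δ1 clk=1 w1=0 w4=1 w6=0 w7=0 w9=0 w8=0 w3=0 w5=1
t4.Δ2 clk=1 w1=1 w4=1 w6=0 w7=0 w9=0 w8=0 w3=0 w5=1

2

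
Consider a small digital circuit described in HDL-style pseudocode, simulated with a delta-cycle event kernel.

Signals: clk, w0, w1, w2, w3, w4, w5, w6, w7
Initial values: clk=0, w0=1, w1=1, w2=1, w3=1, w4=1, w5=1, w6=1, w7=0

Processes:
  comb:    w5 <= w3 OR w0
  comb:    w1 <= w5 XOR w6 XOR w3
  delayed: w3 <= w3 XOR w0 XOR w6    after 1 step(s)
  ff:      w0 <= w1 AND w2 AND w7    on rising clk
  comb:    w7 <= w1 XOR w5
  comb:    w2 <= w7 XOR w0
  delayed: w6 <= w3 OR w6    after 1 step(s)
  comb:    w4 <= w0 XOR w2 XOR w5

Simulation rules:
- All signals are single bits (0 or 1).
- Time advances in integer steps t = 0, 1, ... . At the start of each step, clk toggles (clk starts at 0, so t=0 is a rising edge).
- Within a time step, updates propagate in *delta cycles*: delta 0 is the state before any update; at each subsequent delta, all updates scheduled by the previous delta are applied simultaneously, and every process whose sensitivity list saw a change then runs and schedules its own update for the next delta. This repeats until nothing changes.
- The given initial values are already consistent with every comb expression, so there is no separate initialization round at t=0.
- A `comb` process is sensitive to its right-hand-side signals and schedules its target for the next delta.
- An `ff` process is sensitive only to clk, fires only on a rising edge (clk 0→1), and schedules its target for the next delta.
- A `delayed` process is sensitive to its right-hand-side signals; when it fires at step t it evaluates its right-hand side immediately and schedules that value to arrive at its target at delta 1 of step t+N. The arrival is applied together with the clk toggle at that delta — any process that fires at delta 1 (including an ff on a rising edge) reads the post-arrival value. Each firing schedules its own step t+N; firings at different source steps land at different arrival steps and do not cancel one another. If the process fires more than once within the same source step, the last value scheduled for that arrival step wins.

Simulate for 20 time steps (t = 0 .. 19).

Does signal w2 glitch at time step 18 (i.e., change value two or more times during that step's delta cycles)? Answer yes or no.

t0.Δ0 clk=0 w2=1 w0=1 w6=1 w4=1 w5=1 w1=1 w3=1 w7=0
t0.Δ1 clk=1 w2=1 w0=1 w6=1 w4=1 w5=1 w1=1 w3=1 w7=0
t0.Δ2 clk=1 w2=1 w0=0 w6=1 w4=1 w5=1 w1=1 w3=1 w7=0
t0.Δ3 clk=1 w2=0 w0=0 w6=1 w4=0 w5=1 w1=1 w3=1 w7=0
t0.Δ4 clk=1 w2=0 w0=0 w6=1 w4=1 w5=1 w1=1 w3=1 w7=0
t1.Δ0 clk=1 w2=0 w0=0 w6=1 w4=1 w5=1 w1=1 w3=1 w7=0
t1.Δ1 clk=0 w2=0 w0=0 w6=1 w4=1 w5=1 w1=1 w3=0 w7=0
t1.Δ2 clk=0 w2=0 w0=0 w6=1 w4=1 w5=0 w1=0 w3=0 w7=0
t1.Δ3 clk=0 w2=0 w0=0 w6=1 w4=0 w5=0 w1=1 w3=0 w7=0
t1.Δ4 clk=0 w2=0 w0=0 w6=1 w4=0 w5=0 w1=1 w3=0 w7=1
t1.Δ5 clk=0 w2=1 w0=0 w6=1 w4=0 w5=0 w1=1 w3=0 w7=1
t1.Δ6 clk=0 w2=1 w0=0 w6=1 w4=1 w5=0 w1=1 w3=0 w7=1
t2.Δ0 clk=0 w2=1 w0=0 w6=1 w4=1 w5=0 w1=1 w3=0 w7=1
t2.Δ1 clk=1 w2=1 w0=0 w6=1 w4=1 w5=0 w1=1 w3=1 w7=1
t2.Δ2 clk=1 w2=1 w0=1 w6=1 w4=1 w5=1 w1=0 w3=1 w7=1
t2.Δ3 clk=1 w2=0 w0=1 w6=1 w4=1 w5=1 w1=1 w3=1 w7=1
t2.Δ4 clk=1 w2=0 w0=1 w6=1 w4=0 w5=1 w1=1 w3=1 w7=0
t2.Δ5 clk=1 w2=1 w0=1 w6=1 w4=0 w5=1 w1=1 w3=1 w7=0
t2.Δ6 clk=1 w2=1 w0=1 w6=1 w4=1 w5=1 w1=1 w3=1 w7=0
t3.Δ0 clk=1 w2=1 w0=1 w6=1 w4=1 w5=1 w1=1 w3=1 w7=0
t3.Δ1 clk=0 w2=1 w0=1 w6=1 w4=1 w5=1 w1=1 w3=1 w7=0
t4.Δ0 clk=0 w2=1 w0=1 w6=1 w4=1 w5=1 w1=1 w3=1 w7=0
t4.Δ1 clk=1 w2=1 w0=1 w6=1 w4=1 w5=1 w1=1 w3=1 w7=0
t4.Δ2 clk=1 w2=1 w0=0 w6=1 w4=1 w5=1 w1=1 w3=1 w7=0
t4.Δ3 clk=1 w2=0 w0=0 w6=1 w4=0 w5=1 w1=1 w3=1 w7=0
t4.Δ4 clk=1 w2=0 w0=0 w6=1 w4=1 w5=1 w1=1 w3=1 w7=0
t5.Δ0 clk=1 w2=0 w0=0 w6=1 w4=1 w5=1 w1=1 w3=1 w7=0
t5.Δ1 clk=0 w2=0 w0=0 w6=1 w4=1 w5=1 w1=1 w3=0 w7=0
t5.Δ2 clk=0 w2=0 w0=0 w6=1 w4=1 w5=0 w1=0 w3=0 w7=0
t5.Δ3 clk=0 w2=0 w0=0 w6=1 w4=0 w5=0 w1=1 w3=0 w7=0
t5.Δ4 clk=0 w2=0 w0=0 w6=1 w4=0 w5=0 w1=1 w3=0 w7=1
t5.Δ5 clk=0 w2=1 w0=0 w6=1 w4=0 w5=0 w1=1 w3=0 w7=1
t5.Δ6 clk=0 w2=1 w0=0 w6=1 w4=1 w5=0 w1=1 w3=0 w7=1
t6.Δ0 clk=0 w2=1 w0=0 w6=1 w4=1 w5=0 w1=1 w3=0 w7=1
t6.Δ1 clk=1 w2=1 w0=0 w6=1 w4=1 w5=0 w1=1 w3=1 w7=1
t6.Δ2 clk=1 w2=1 w0=1 w6=1 w4=1 w5=1 w1=0 w3=1 w7=1
t6.Δ3 clk=1 w2=0 w0=1 w6=1 w4=1 w5=1 w1=1 w3=1 w7=1
t6.Δ4 clk=1 w2=0 w0=1 w6=1 w4=0 w5=1 w1=1 w3=1 w7=0
t6.Δ5 clk=1 w2=1 w0=1 w6=1 w4=0 w5=1 w1=1 w3=1 w7=0
t6.Δ6 clk=1 w2=1 w0=1 w6=1 w4=1 w5=1 w1=1 w3=1 w7=0
t7.Δ0 clk=1 w2=1 w0=1 w6=1 w4=1 w5=1 w1=1 w3=1 w7=0
t7.Δ1 clk=0 w2=1 w0=1 w6=1 w4=1 w5=1 w1=1 w3=1 w7=0
t8.Δ0 clk=0 w2=1 w0=1 w6=1 w4=1 w5=1 w1=1 w3=1 w7=0
t8.Δ1 clk=1 w2=1 w0=1 w6=1 w4=1 w5=1 w1=1 w3=1 w7=0
t8.Δ2 clk=1 w2=1 w0=0 w6=1 w4=1 w5=1 w1=1 w3=1 w7=0
t8.Δ3 clk=1 w2=0 w0=0 w6=1 w4=0 w5=1 w1=1 w3=1 w7=0
t8.Δ4 clk=1 w2=0 w0=0 w6=1 w4=1 w5=1 w1=1 w3=1 w7=0
t9.Δ0 clk=1 w2=0 w0=0 w6=1 w4=1 w5=1 w1=1 w3=1 w7=0
t9.Δ1 clk=0 w2=0 w0=0 w6=1 w4=1 w5=1 w1=1 w3=0 w7=0
t9.Δ2 clk=0 w2=0 w0=0 w6=1 w4=1 w5=0 w1=0 w3=0 w7=0
t9.Δ3 clk=0 w2=0 w0=0 w6=1 w4=0 w5=0 w1=1 w3=0 w7=0
t9.Δ4 clk=0 w2=0 w0=0 w6=1 w4=0 w5=0 w1=1 w3=0 w7=1
t9.Δ5 clk=0 w2=1 w0=0 w6=1 w4=0 w5=0 w1=1 w3=0 w7=1
t9.Δ6 clk=0 w2=1 w0=0 w6=1 w4=1 w5=0 w1=1 w3=0 w7=1
t10.Δ0 clk=0 w2=1 w0=0 w6=1 w4=1 w5=0 w1=1 w3=0 w7=1
t10.Δ1 clk=1 w2=1 w0=0 w6=1 w4=1 w5=0 w1=1 w3=1 w7=1
t10.Δ2 clk=1 w2=1 w0=1 w6=1 w4=1 w5=1 w1=0 w3=1 w7=1
t10.Δ3 clk=1 w2=0 w0=1 w6=1 w4=1 w5=1 w1=1 w3=1 w7=1
t10.Δ4 clk=1 w2=0 w0=1 w6=1 w4=0 w5=1 w1=1 w3=1 w7=0
t10.Δ5 clk=1 w2=1 w0=1 w6=1 w4=0 w5=1 w1=1 w3=1 w7=0
t10.Δ6 clk=1 w2=1 w0=1 w6=1 w4=1 w5=1 w1=1 w3=1 w7=0
t11.Δ0 clk=1 w2=1 w0=1 w6=1 w4=1 w5=1 w1=1 w3=1 w7=0
t11.Δ1 clk=0 w2=1 w0=1 w6=1 w4=1 w5=1 w1=1 w3=1 w7=0
t12.Δ0 clk=0 w2=1 w0=1 w6=1 w4=1 w5=1 w1=1 w3=1 w7=0
t12.Δ1 clk=1 w2=1 w0=1 w6=1 w4=1 w5=1 w1=1 w3=1 w7=0
t12.Δ2 clk=1 w2=1 w0=0 w6=1 w4=1 w5=1 w1=1 w3=1 w7=0
t12.Δ3 clk=1 w2=0 w0=0 w6=1 w4=0 w5=1 w1=1 w3=1 w7=0
t12.Δ4 clk=1 w2=0 w0=0 w6=1 w4=1 w5=1 w1=1 w3=1 w7=0
t13.Δ0 clk=1 w2=0 w0=0 w6=1 w4=1 w5=1 w1=1 w3=1 w7=0
t13.Δ1 clk=0 w2=0 w0=0 w6=1 w4=1 w5=1 w1=1 w3=0 w7=0
t13.Δ2 clk=0 w2=0 w0=0 w6=1 w4=1 w5=0 w1=0 w3=0 w7=0
t13.Δ3 clk=0 w2=0 w0=0 w6=1 w4=0 w5=0 w1=1 w3=0 w7=0
t13.Δ4 clk=0 w2=0 w0=0 w6=1 w4=0 w5=0 w1=1 w3=0 w7=1
t13.Δ5 clk=0 w2=1 w0=0 w6=1 w4=0 w5=0 w1=1 w3=0 w7=1
t13.Δ6 clk=0 w2=1 w0=0 w6=1 w4=1 w5=0 w1=1 w3=0 w7=1
t14.Δ0 clk=0 w2=1 w0=0 w6=1 w4=1 w5=0 w1=1 w3=0 w7=1
t14.Δ1 clk=1 w2=1 w0=0 w6=1 w4=1 w5=0 w1=1 w3=1 w7=1
t14.Δ2 clk=1 w2=1 w0=1 w6=1 w4=1 w5=1 w1=0 w3=1 w7=1
t14.Δ3 clk=1 w2=0 w0=1 w6=1 w4=1 w5=1 w1=1 w3=1 w7=1
t14.Δ4 clk=1 w2=0 w0=1 w6=1 w4=0 w5=1 w1=1 w3=1 w7=0
t14.Δ5 clk=1 w2=1 w0=1 w6=1 w4=0 w5=1 w1=1 w3=1 w7=0
t14.Δ6 clk=1 w2=1 w0=1 w6=1 w4=1 w5=1 w1=1 w3=1 w7=0
t15.Δ0 clk=1 w2=1 w0=1 w6=1 w4=1 w5=1 w1=1 w3=1 w7=0
t15.Δ1 clk=0 w2=1 w0=1 w6=1 w4=1 w5=1 w1=1 w3=1 w7=0
t16.Δ0 clk=0 w2=1 w0=1 w6=1 w4=1 w5=1 w1=1 w3=1 w7=0
t16.Δ1 clk=1 w2=1 w0=1 w6=1 w4=1 w5=1 w1=1 w3=1 w7=0
t16.Δ2 clk=1 w2=1 w0=0 w6=1 w4=1 w5=1 w1=1 w3=1 w7=0
t16.Δ3 clk=1 w2=0 w0=0 w6=1 w4=0 w5=1 w1=1 w3=1 w7=0
t16.Δ4 clk=1 w2=0 w0=0 w6=1 w4=1 w5=1 w1=1 w3=1 w7=0
t17.Δ0 clk=1 w2=0 w0=0 w6=1 w4=1 w5=1 w1=1 w3=1 w7=0
t17.Δ1 clk=0 w2=0 w0=0 w6=1 w4=1 w5=1 w1=1 w3=0 w7=0
t17.Δ2 clk=0 w2=0 w0=0 w6=1 w4=1 w5=0 w1=0 w3=0 w7=0
t17.Δ3 clk=0 w2=0 w0=0 w6=1 w4=0 w5=0 w1=1 w3=0 w7=0
t17.Δ4 clk=0 w2=0 w0=0 w6=1 w4=0 w5=0 w1=1 w3=0 w7=1
t17.Δ5 clk=0 w2=1 w0=0 w6=1 w4=0 w5=0 w1=1 w3=0 w7=1
t17.Δ6 clk=0 w2=1 w0=0 w6=1 w4=1 w5=0 w1=1 w3=0 w7=1
t18.Δ0 clk=0 w2=1 w0=0 w6=1 w4=1 w5=0 w1=1 w3=0 w7=1
t18.Δ1 clk=1 w2=1 w0=0 w6=1 w4=1 w5=0 w1=1 w3=1 w7=1
t18.Δ2 clk=1 w2=1 w0=1 w6=1 w4=1 w5=1 w1=0 w3=1 w7=1
t18.Δ3 clk=1 w2=0 w0=1 w6=1 w4=1 w5=1 w1=1 w3=1 w7=1
t18.Δ4 clk=1 w2=0 w0=1 w6=1 w4=0 w5=1 w1=1 w3=1 w7=0
t18.Δ5 clk=1 w2=1 w0=1 w6=1 w4=0 w5=1 w1=1 w3=1 w7=0
t18.Δ6 clk=1 w2=1 w0=1 w6=1 w4=1 w5=1 w1=1 w3=1 w7=0
t19.Δ0 clk=1 w2=1 w0=1 w6=1 w4=1 w5=1 w1=1 w3=1 w7=0
t19.Δ1 clk=0 w2=1 w0=1 w6=1 w4=1 w5=1 w1=1 w3=1 w7=0

yes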